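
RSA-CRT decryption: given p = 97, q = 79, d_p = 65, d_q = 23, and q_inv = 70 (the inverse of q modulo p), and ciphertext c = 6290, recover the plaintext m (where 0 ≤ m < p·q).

348

m₁ = c^(d_p) mod p: c ≡ 82 (mod 97), and 82^65 mod 97 = 57.
m₂ = c^(d_q) mod q: c ≡ 49 (mod 79), and 49^23 mod 79 = 32.
h = q_inv·(m₁ − m₂) mod p = 70·(57 − 32) mod 97 = 4.
m = m₂ + h·q = 32 + 4·79 = 348.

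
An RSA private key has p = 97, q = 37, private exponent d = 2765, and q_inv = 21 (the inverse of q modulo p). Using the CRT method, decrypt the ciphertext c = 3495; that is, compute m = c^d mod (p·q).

d_p = d mod (p−1) = 2765 mod 96 = 77; d_q = d mod (q−1) = 29.
m₁ = c^(d_p) mod p: c ≡ 3 (mod 97), and 3^77 mod 97 = 48.
m₂ = c^(d_q) mod q: c ≡ 17 (mod 37), and 17^29 mod 37 = 5.
h = q_inv·(m₁ − m₂) mod p = 21·(48 − 5) mod 97 = 30.
m = m₂ + h·q = 5 + 30·37 = 1115.

1115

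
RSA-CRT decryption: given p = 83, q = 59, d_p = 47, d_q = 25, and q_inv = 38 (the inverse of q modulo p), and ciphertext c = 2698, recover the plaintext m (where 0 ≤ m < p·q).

m₁ = c^(d_p) mod p: c ≡ 42 (mod 83), and 42^47 mod 83 = 35.
m₂ = c^(d_q) mod q: c ≡ 43 (mod 59), and 43^25 mod 59 = 50.
h = q_inv·(m₁ − m₂) mod p = 38·(35 − 50) mod 83 = 11.
m = m₂ + h·q = 50 + 11·59 = 699.

699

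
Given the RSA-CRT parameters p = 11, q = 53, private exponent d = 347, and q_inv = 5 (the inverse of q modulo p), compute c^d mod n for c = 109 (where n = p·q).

d_p = d mod (p−1) = 347 mod 10 = 7; d_q = d mod (q−1) = 35.
m₁ = c^(d_p) mod p: c ≡ 10 (mod 11), and 10^7 mod 11 = 10.
m₂ = c^(d_q) mod q: c ≡ 3 (mod 53), and 3^35 mod 53 = 33.
h = q_inv·(m₁ − m₂) mod p = 5·(10 − 33) mod 11 = 6.
m = m₂ + h·q = 33 + 6·53 = 351.

351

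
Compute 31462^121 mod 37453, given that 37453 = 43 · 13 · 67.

26301

Mod 43: 31462 ≡ 29; by Fermat, exponent reduces to 121 mod 42 = 37; 29^37 ≡ 28 (mod 43).
Mod 13: 31462 ≡ 2; by Fermat, exponent reduces to 121 mod 12 = 1; 2^1 ≡ 2 (mod 13).
Mod 67: 31462 ≡ 39; by Fermat, exponent reduces to 121 mod 66 = 55; 39^55 ≡ 37 (mod 67).
Combine by CRT: x ≡ 28 (mod 43), x ≡ 2 (mod 13), x ≡ 37 (mod 67) ⇒ x ≡ 26301 (mod 37453).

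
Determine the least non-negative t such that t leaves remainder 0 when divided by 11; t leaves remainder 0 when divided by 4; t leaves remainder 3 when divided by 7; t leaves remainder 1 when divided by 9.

1144

The moduli are pairwise coprime; N = 11·4·7·9 = 2772.
N/11 = 252; 252 ≡ 10 (mod 11); 10·10 ≡ 1, so inverse 10.
N/4 = 693; 693 ≡ 1 (mod 4), inverse 1.
N/7 = 396; 396 ≡ 4 (mod 7); 4·2 ≡ 1, so inverse 2.
N/9 = 308; 308 ≡ 2 (mod 9); 2·5 ≡ 1, so inverse 5.
t ≡ 0·252·10 + 0·693·1 + 3·396·2 + 1·308·5 = 3916.
3916 mod 2772 = 1144.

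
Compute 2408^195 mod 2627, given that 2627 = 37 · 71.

Mod 37: 2408 ≡ 3; by Fermat, exponent reduces to 195 mod 36 = 15; 3^15 ≡ 11 (mod 37).
Mod 71: 2408 ≡ 65; by Fermat, exponent reduces to 195 mod 70 = 55; 65^55 ≡ 26 (mod 71).
Combine by CRT: x ≡ 11 (mod 37), x ≡ 26 (mod 71) ⇒ x ≡ 381 (mod 2627).

381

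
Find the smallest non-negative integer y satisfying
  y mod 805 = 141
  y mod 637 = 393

Combine the congruences pairwise.
gcd(805, 637) = 7 and 7 | (393 − 141), so the pair is consistent; merging gives y ≡ 37976 (mod 73255), where 73255 = lcm(805, 637).
The solution is unique modulo lcm(805, 637) = 73255.

37976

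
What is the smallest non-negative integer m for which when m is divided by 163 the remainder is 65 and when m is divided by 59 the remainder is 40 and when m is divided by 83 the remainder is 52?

722318

From m ≡ 65 (mod 163) write m = 65 + 163t. Substituting into m ≡ 40 (mod 59) gives 163t ≡ 34 (mod 59), and since 45⁻¹ ≡ 21 (mod 59), t ≡ 6. Hence m ≡ 65 + 163·6 = 1043 (mod 9617).
From m ≡ 1043 (mod 9617) write m = 1043 + 9617t. Substituting into m ≡ 52 (mod 83) gives 9617t ≡ 5 (mod 83), and since 72⁻¹ ≡ 15 (mod 83), t ≡ 75. Hence m ≡ 1043 + 9617·75 = 722318 (mod 798211).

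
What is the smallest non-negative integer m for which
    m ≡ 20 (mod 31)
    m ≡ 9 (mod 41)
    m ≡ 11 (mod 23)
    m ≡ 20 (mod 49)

From m ≡ 20 (mod 31) write m = 20 + 31t. Substituting into m ≡ 9 (mod 41) gives 31t ≡ 30 (mod 41), and since 31⁻¹ ≡ 4 (mod 41), t ≡ 38. Hence m ≡ 20 + 31·38 = 1198 (mod 1271).
From m ≡ 1198 (mod 1271) write m = 1198 + 1271t. Substituting into m ≡ 11 (mod 23) gives 1271t ≡ 9 (mod 23), and since 6⁻¹ ≡ 4 (mod 23), t ≡ 13. Hence m ≡ 1198 + 1271·13 = 17721 (mod 29233).
From m ≡ 17721 (mod 29233) write m = 17721 + 29233t. Substituting into m ≡ 20 (mod 49) gives 29233t ≡ 37 (mod 49), and since 29⁻¹ ≡ 22 (mod 49), t ≡ 30. Hence m ≡ 17721 + 29233·30 = 894711 (mod 1432417).

894711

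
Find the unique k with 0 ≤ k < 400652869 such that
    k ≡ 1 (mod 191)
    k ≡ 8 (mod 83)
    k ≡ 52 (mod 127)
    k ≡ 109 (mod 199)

The moduli are pairwise coprime; N = 191·83·127·199 = 400652869.
N/191 = 2097659; 2097659 ≡ 97 (mod 191); 97·128 ≡ 1, so inverse 128.
N/83 = 4827143; 4827143 ≡ 29 (mod 83); 29·63 ≡ 1, so inverse 63.
N/127 = 3154747; 3154747 ≡ 67 (mod 127); 67·91 ≡ 1, so inverse 91.
N/199 = 2013331; 2013331 ≡ 48 (mod 199); 48·170 ≡ 1, so inverse 170.
k ≡ 1·2097659·128 + 8·4827143·63 + 52·3154747·91 + 109·2013331·170 = 54936666658.
54936666658 mod 400652869 = 47223605.

47223605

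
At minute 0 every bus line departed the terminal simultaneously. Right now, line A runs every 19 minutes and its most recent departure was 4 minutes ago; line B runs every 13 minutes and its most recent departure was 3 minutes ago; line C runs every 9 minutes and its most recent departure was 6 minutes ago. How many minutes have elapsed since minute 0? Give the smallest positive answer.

42

The moduli are pairwise coprime; N = 19·13·9 = 2223.
N/19 = 117; 117 ≡ 3 (mod 19); 3·13 ≡ 1, so inverse 13.
N/13 = 171; 171 ≡ 2 (mod 13); 2·7 ≡ 1, so inverse 7.
N/9 = 247; 247 ≡ 4 (mod 9); 4·7 ≡ 1, so inverse 7.
t ≡ 4·117·13 + 3·171·7 + 6·247·7 = 20049.
20049 mod 2223 = 42.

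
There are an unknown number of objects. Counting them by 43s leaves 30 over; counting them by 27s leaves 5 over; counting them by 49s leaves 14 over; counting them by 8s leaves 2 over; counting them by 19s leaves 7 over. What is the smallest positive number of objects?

The moduli are pairwise coprime; M = 43·27·49·8·19 = 8647128.
M/43 = 201096; 201096 ≡ 28 (mod 43); 28·20 ≡ 1, so inverse 20.
M/27 = 320264; 320264 ≡ 17 (mod 27); 17·8 ≡ 1, so inverse 8.
M/49 = 176472; 176472 ≡ 23 (mod 49); 23·32 ≡ 1, so inverse 32.
M/8 = 1080891; 1080891 ≡ 3 (mod 8); 3·3 ≡ 1, so inverse 3.
M/19 = 455112; 455112 ≡ 5 (mod 19); 5·4 ≡ 1, so inverse 4.
N ≡ 30·201096·20 + 5·320264·8 + 14·176472·32 + 2·1080891·3 + 7·455112·4 = 231756098.
231756098 mod 8647128 = 6930770.

6930770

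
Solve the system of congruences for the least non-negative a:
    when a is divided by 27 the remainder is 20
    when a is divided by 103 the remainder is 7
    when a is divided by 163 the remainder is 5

The moduli are pairwise coprime; N = 27·103·163 = 453303.
N/27 = 16789; 16789 ≡ 22 (mod 27); 22·16 ≡ 1, so inverse 16.
N/103 = 4401; 4401 ≡ 75 (mod 103); 75·11 ≡ 1, so inverse 11.
N/163 = 2781; 2781 ≡ 10 (mod 163); 10·49 ≡ 1, so inverse 49.
a ≡ 20·16789·16 + 7·4401·11 + 5·2781·49 = 6392702.
6392702 mod 453303 = 46460.

46460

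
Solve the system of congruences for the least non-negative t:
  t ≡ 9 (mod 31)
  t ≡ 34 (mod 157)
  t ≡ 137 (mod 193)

136781

The moduli are pairwise coprime; N = 31·157·193 = 939331.
N/31 = 30301; 30301 ≡ 14 (mod 31); 14·20 ≡ 1, so inverse 20.
N/157 = 5983; 5983 ≡ 17 (mod 157); 17·37 ≡ 1, so inverse 37.
N/193 = 4867; 4867 ≡ 42 (mod 193); 42·23 ≡ 1, so inverse 23.
t ≡ 9·30301·20 + 34·5983·37 + 137·4867·23 = 28316711.
28316711 mod 939331 = 136781.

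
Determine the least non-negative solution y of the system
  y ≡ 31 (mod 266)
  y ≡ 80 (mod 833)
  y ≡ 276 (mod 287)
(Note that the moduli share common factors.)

gcd(266, 833) = 7 and 7 | (80 − 31), so the pair is consistent; merging gives y ≡ 24237 (mod 31654), where 31654 = lcm(266, 833).
gcd(31654, 287) = 7 and 7 | (276 − 24237), so the pair is consistent; merging gives y ≡ 404085 (mod 1297814), where 1297814 = lcm(31654, 287).
The solution is unique modulo lcm(266, 833, 287) = 1297814.

404085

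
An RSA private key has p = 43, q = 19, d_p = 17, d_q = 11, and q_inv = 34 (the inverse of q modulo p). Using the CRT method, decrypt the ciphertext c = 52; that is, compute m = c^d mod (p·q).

m₁ = c^(d_p) mod p: c ≡ 9 (mod 43), and 9^17 mod 43 = 31.
m₂ = c^(d_q) mod q: c ≡ 14 (mod 19), and 14^11 mod 19 = 13.
h = q_inv·(m₁ − m₂) mod p = 34·(31 − 13) mod 43 = 10.
m = m₂ + h·q = 13 + 10·19 = 203.

203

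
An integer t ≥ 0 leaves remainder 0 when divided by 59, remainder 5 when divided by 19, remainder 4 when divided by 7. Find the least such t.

Combine the congruences pairwise.
From t ≡ 0 (mod 59) write t = 0 + 59s. Substituting into t ≡ 5 (mod 19) gives 59s ≡ 5 (mod 19), and since 2⁻¹ ≡ 10 (mod 19), s ≡ 12. Hence t ≡ 0 + 59·12 = 708 (mod 1121).
From t ≡ 708 (mod 1121) write t = 708 + 1121s. Substituting into t ≡ 4 (mod 7) gives 1121s ≡ 3 (mod 7), and since 1⁻¹ ≡ 1 (mod 7), s ≡ 3. Hence t ≡ 708 + 1121·3 = 4071 (mod 7847).

4071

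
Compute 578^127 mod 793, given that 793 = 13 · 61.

215

Mod 13: 578 ≡ 6; by Fermat, exponent reduces to 127 mod 12 = 7; 6^7 ≡ 7 (mod 13).
Mod 61: 578 ≡ 29; by Fermat, exponent reduces to 127 mod 60 = 7; 29^7 ≡ 32 (mod 61).
Combine by CRT: x ≡ 7 (mod 13), x ≡ 32 (mod 61) ⇒ x ≡ 215 (mod 793).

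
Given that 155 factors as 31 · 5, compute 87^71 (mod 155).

Mod 31: 87 ≡ 25; by Fermat, exponent reduces to 71 mod 30 = 11; 25^11 ≡ 5 (mod 31).
Mod 5: 87 ≡ 2; by Fermat, exponent reduces to 71 mod 4 = 3; 2^3 ≡ 3 (mod 5).
Combine by CRT: x ≡ 5 (mod 31), x ≡ 3 (mod 5) ⇒ x ≡ 98 (mod 155).

98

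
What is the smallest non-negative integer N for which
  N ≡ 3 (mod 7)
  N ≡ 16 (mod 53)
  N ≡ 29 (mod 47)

10510

The moduli are pairwise coprime; M = 7·53·47 = 17437.
M/7 = 2491; 2491 ≡ 6 (mod 7); 6·6 ≡ 1, so inverse 6.
M/53 = 329; 329 ≡ 11 (mod 53); 11·29 ≡ 1, so inverse 29.
M/47 = 371; 371 ≡ 42 (mod 47); 42·28 ≡ 1, so inverse 28.
N ≡ 3·2491·6 + 16·329·29 + 29·371·28 = 498746.
498746 mod 17437 = 10510.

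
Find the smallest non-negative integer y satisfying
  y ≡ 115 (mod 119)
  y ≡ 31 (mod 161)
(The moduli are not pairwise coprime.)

353

Combine the congruences pairwise.
gcd(119, 161) = 7 and 7 | (31 − 115), so the pair is consistent; merging gives y ≡ 353 (mod 2737), where 2737 = lcm(119, 161).
The solution is unique modulo lcm(119, 161) = 2737.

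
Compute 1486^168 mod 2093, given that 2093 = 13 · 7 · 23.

Mod 13: 1486 ≡ 4; since 12 | 168, by Fermat 4^168 ≡ 1 (mod 13).
Mod 7: 1486 ≡ 2; since 6 | 168, by Fermat 2^168 ≡ 1 (mod 7).
Mod 23: 1486 ≡ 14; by Fermat, exponent reduces to 168 mod 22 = 14; 14^14 ≡ 16 (mod 23).
Combine by CRT: x ≡ 1 (mod 13), x ≡ 1 (mod 7), x ≡ 16 (mod 23) ⇒ x ≡ 729 (mod 2093).

729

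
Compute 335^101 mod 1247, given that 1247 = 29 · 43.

Mod 29: 335 ≡ 16; by Fermat, exponent reduces to 101 mod 28 = 17; 16^17 ≡ 7 (mod 29).
Mod 43: 335 ≡ 34; by Fermat, exponent reduces to 101 mod 42 = 17; 34^17 ≡ 12 (mod 43).
Combine by CRT: x ≡ 7 (mod 29), x ≡ 12 (mod 43) ⇒ x ≡ 442 (mod 1247).

442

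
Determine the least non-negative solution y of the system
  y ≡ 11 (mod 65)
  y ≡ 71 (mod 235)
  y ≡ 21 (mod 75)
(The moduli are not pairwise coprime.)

Combine the congruences pairwise.
gcd(65, 235) = 5 and 5 | (71 − 11), so the pair is consistent; merging gives y ≡ 1246 (mod 3055), where 3055 = lcm(65, 235).
gcd(3055, 75) = 5 and 5 | (21 − 1246), so the pair is consistent; merging gives y ≡ 16521 (mod 45825), where 45825 = lcm(3055, 75).
The solution is unique modulo lcm(65, 235, 75) = 45825.

16521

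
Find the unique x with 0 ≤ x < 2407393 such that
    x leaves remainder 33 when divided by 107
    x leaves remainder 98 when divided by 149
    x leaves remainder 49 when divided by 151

The moduli are pairwise coprime; N = 107·149·151 = 2407393.
N/107 = 22499; 22499 ≡ 29 (mod 107); 29·48 ≡ 1, so inverse 48.
N/149 = 16157; 16157 ≡ 65 (mod 149); 65·94 ≡ 1, so inverse 94.
N/151 = 15943; 15943 ≡ 88 (mod 151); 88·139 ≡ 1, so inverse 139.
x ≡ 33·22499·48 + 98·16157·94 + 49·15943·139 = 293064473.
293064473 mod 2407393 = 1769920.

1769920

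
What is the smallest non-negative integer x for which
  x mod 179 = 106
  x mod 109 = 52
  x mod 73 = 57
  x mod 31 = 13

30514057

The moduli are pairwise coprime; N = 179·109·73·31 = 44153393.
N/179 = 246667; 246667 ≡ 5 (mod 179); 5·36 ≡ 1, so inverse 36.
N/109 = 405077; 405077 ≡ 33 (mod 109); 33·76 ≡ 1, so inverse 76.
N/73 = 604841; 604841 ≡ 36 (mod 73); 36·71 ≡ 1, so inverse 71.
N/31 = 1424303; 1424303 ≡ 8 (mod 31); 8·4 ≡ 1, so inverse 4.
x ≡ 106·246667·36 + 52·405077·76 + 57·604841·71 + 13·1424303·4 = 5064000859.
5064000859 mod 44153393 = 30514057.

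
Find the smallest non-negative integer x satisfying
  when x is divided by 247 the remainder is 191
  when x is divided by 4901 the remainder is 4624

34030

gcd(247, 4901) = 13 and 13 | (4624 − 191), so the pair is consistent; merging gives x ≡ 34030 (mod 93119), where 93119 = lcm(247, 4901).
The solution is unique modulo lcm(247, 4901) = 93119.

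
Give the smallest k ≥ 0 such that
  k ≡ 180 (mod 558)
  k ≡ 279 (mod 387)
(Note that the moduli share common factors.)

gcd(558, 387) = 9 and 9 | (279 − 180), so the pair is consistent; merging gives k ≡ 16920 (mod 23994), where 23994 = lcm(558, 387).
The solution is unique modulo lcm(558, 387) = 23994.

16920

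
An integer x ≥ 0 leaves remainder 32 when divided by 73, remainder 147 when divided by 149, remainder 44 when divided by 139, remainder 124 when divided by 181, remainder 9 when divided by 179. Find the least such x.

34495674802

From x ≡ 32 (mod 73) write x = 32 + 73t. Substituting into x ≡ 147 (mod 149) gives 73t ≡ 115 (mod 149), and since 73⁻¹ ≡ 49 (mod 149), t ≡ 122. Hence x ≡ 32 + 73·122 = 8938 (mod 10877).
From x ≡ 8938 (mod 10877) write x = 8938 + 10877t. Substituting into x ≡ 44 (mod 139) gives 10877t ≡ 2 (mod 139), and since 35⁻¹ ≡ 4 (mod 139), t ≡ 8. Hence x ≡ 8938 + 10877·8 = 95954 (mod 1511903).
From x ≡ 95954 (mod 1511903) write x = 95954 + 1511903t. Substituting into x ≡ 124 (mod 181) gives 1511903t ≡ 100 (mod 181), and since 10⁻¹ ≡ 163 (mod 181), t ≡ 10. Hence x ≡ 95954 + 1511903·10 = 15214984 (mod 273654443).
From x ≡ 15214984 (mod 273654443) write x = 15214984 + 273654443t. Substituting into x ≡ 9 (mod 179) gives 273654443t ≡ 25 (mod 179), and since 138⁻¹ ≡ 48 (mod 179), t ≡ 126. Hence x ≡ 15214984 + 273654443·126 = 34495674802 (mod 48984145297).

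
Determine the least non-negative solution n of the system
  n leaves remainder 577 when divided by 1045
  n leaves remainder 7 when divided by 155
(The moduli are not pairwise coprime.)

23567

Combine the congruences pairwise.
gcd(1045, 155) = 5 and 5 | (7 − 577), so the pair is consistent; merging gives n ≡ 23567 (mod 32395), where 32395 = lcm(1045, 155).
The solution is unique modulo lcm(1045, 155) = 32395.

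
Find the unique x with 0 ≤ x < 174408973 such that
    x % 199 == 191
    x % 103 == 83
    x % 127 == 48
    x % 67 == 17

26643505

From x ≡ 191 (mod 199) write x = 191 + 199t. Substituting into x ≡ 83 (mod 103) gives 199t ≡ 98 (mod 103), and since 96⁻¹ ≡ 44 (mod 103), t ≡ 89. Hence x ≡ 191 + 199·89 = 17902 (mod 20497).
From x ≡ 17902 (mod 20497) write x = 17902 + 20497t. Substituting into x ≡ 48 (mod 127) gives 20497t ≡ 53 (mod 127), and since 50⁻¹ ≡ 94 (mod 127), t ≡ 29. Hence x ≡ 17902 + 20497·29 = 612315 (mod 2603119).
From x ≡ 612315 (mod 2603119) write x = 612315 + 2603119t. Substituting into x ≡ 17 (mod 67) gives 2603119t ≡ 15 (mod 67), and since 35⁻¹ ≡ 23 (mod 67), t ≡ 10. Hence x ≡ 612315 + 2603119·10 = 26643505 (mod 174408973).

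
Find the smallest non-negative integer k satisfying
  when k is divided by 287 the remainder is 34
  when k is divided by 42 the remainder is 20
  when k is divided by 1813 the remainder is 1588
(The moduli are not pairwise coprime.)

Combine the congruences pairwise.
gcd(287, 42) = 7 and 7 | (20 − 34), so the pair is consistent; merging gives k ≡ 608 (mod 1722), where 1722 = lcm(287, 42).
gcd(1722, 1813) = 7 and 7 | (1588 − 608), so the pair is consistent; merging gives k ≡ 84986 (mod 445998), where 445998 = lcm(1722, 1813).
The solution is unique modulo lcm(287, 42, 1813) = 445998.

84986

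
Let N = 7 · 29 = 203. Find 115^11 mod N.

Mod 7: 115 ≡ 3; by Fermat, exponent reduces to 11 mod 6 = 5; 3^5 ≡ 5 (mod 7).
Mod 29: 115 ≡ 28; 28^11 ≡ 28 (mod 29).
Combine by CRT: x ≡ 5 (mod 7), x ≡ 28 (mod 29) ⇒ x ≡ 173 (mod 203).

173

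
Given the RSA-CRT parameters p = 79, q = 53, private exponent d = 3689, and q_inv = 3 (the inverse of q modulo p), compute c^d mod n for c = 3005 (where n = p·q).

2286

d_p = d mod (p−1) = 3689 mod 78 = 23; d_q = d mod (q−1) = 49.
m₁ = c^(d_p) mod p: c ≡ 3 (mod 79), and 3^23 mod 79 = 74.
m₂ = c^(d_q) mod q: c ≡ 37 (mod 53), and 37^49 mod 53 = 7.
h = q_inv·(m₁ − m₂) mod p = 3·(74 − 7) mod 79 = 43.
m = m₂ + h·q = 7 + 43·53 = 2286.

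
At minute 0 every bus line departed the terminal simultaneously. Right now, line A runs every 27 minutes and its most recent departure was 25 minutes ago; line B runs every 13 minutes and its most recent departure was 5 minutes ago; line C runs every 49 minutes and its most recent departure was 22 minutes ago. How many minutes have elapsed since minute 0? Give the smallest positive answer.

3697

The moduli are pairwise coprime; N = 27·13·49 = 17199.
N/27 = 637; 637 ≡ 16 (mod 27); 16·22 ≡ 1, so inverse 22.
N/13 = 1323; 1323 ≡ 10 (mod 13); 10·4 ≡ 1, so inverse 4.
N/49 = 351; 351 ≡ 8 (mod 49); 8·43 ≡ 1, so inverse 43.
t ≡ 25·637·22 + 5·1323·4 + 22·351·43 = 708856.
708856 mod 17199 = 3697.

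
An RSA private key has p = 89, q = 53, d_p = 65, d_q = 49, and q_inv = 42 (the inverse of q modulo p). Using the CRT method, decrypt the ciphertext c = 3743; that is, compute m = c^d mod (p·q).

m₁ = c^(d_p) mod p: c ≡ 5 (mod 89), and 5^65 mod 89 = 71.
m₂ = c^(d_q) mod q: c ≡ 33 (mod 53), and 33^49 mod 53 = 18.
h = q_inv·(m₁ − m₂) mod p = 42·(71 − 18) mod 89 = 1.
m = m₂ + h·q = 18 + 1·53 = 71.

71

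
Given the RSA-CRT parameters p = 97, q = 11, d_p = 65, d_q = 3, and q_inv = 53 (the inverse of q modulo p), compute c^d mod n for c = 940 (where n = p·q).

m₁ = c^(d_p) mod p: c ≡ 67 (mod 97), and 67^65 mod 97 = 67.
m₂ = c^(d_q) mod q: c ≡ 5 (mod 11), and 5^3 mod 11 = 4.
h = q_inv·(m₁ − m₂) mod p = 53·(67 − 4) mod 97 = 41.
m = m₂ + h·q = 4 + 41·11 = 455.

455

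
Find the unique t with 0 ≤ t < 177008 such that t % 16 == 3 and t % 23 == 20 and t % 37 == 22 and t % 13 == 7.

Combine the congruences pairwise.
From t ≡ 3 (mod 16) write t = 3 + 16s. Substituting into t ≡ 20 (mod 23) gives 16s ≡ 17 (mod 23), and since 16⁻¹ ≡ 13 (mod 23), s ≡ 14. Hence t ≡ 3 + 16·14 = 227 (mod 368).
From t ≡ 227 (mod 368) write t = 227 + 368s. Substituting into t ≡ 22 (mod 37) gives 368s ≡ 17 (mod 37), and since 35⁻¹ ≡ 18 (mod 37), s ≡ 10. Hence t ≡ 227 + 368·10 = 3907 (mod 13616).
From t ≡ 3907 (mod 13616) write t = 3907 + 13616s. Substituting into t ≡ 7 (mod 13) gives 13616s ≡ 0 (mod 13), and since 5⁻¹ ≡ 8 (mod 13), s ≡ 0. Hence t ≡ 3907 + 13616·0 = 3907 (mod 177008).

3907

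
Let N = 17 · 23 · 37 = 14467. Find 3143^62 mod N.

Mod 17: 3143 ≡ 15; by Fermat, exponent reduces to 62 mod 16 = 14; 15^14 ≡ 13 (mod 17).
Mod 23: 3143 ≡ 15; by Fermat, exponent reduces to 62 mod 22 = 18; 15^18 ≡ 12 (mod 23).
Mod 37: 3143 ≡ 35; by Fermat, exponent reduces to 62 mod 36 = 26; 35^26 ≡ 3 (mod 37).
Combine by CRT: x ≡ 13 (mod 17), x ≡ 12 (mod 23), x ≡ 3 (mod 37) ⇒ x ≡ 11029 (mod 14467).

11029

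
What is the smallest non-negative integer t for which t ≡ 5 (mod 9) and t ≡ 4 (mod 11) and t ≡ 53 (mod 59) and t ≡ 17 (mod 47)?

From t ≡ 5 (mod 9) write t = 5 + 9s. Substituting into t ≡ 4 (mod 11) gives 9s ≡ 10 (mod 11), and since 9⁻¹ ≡ 5 (mod 11), s ≡ 6. Hence t ≡ 5 + 9·6 = 59 (mod 99).
From t ≡ 59 (mod 99) write t = 59 + 99s. Substituting into t ≡ 53 (mod 59) gives 99s ≡ 53 (mod 59), and since 40⁻¹ ≡ 31 (mod 59), s ≡ 50. Hence t ≡ 59 + 99·50 = 5009 (mod 5841).
From t ≡ 5009 (mod 5841) write t = 5009 + 5841s. Substituting into t ≡ 17 (mod 47) gives 5841s ≡ 37 (mod 47), and since 13⁻¹ ≡ 29 (mod 47), s ≡ 39. Hence t ≡ 5009 + 5841·39 = 232808 (mod 274527).

232808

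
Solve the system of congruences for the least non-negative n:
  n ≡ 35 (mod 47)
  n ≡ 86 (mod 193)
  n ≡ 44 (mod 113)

892518

From n ≡ 35 (mod 47) write n = 35 + 47t. Substituting into n ≡ 86 (mod 193) gives 47t ≡ 51 (mod 193), and since 47⁻¹ ≡ 115 (mod 193), t ≡ 75. Hence n ≡ 35 + 47·75 = 3560 (mod 9071).
From n ≡ 3560 (mod 9071) write n = 3560 + 9071t. Substituting into n ≡ 44 (mod 113) gives 9071t ≡ 100 (mod 113), and since 31⁻¹ ≡ 62 (mod 113), t ≡ 98. Hence n ≡ 3560 + 9071·98 = 892518 (mod 1025023).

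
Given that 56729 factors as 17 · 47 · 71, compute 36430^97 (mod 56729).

Mod 17: 36430 ≡ 16; by Fermat, exponent reduces to 97 mod 16 = 1; 16^1 ≡ 16 (mod 17).
Mod 47: 36430 ≡ 5; by Fermat, exponent reduces to 97 mod 46 = 5; 5^5 ≡ 23 (mod 47).
Mod 71: 36430 ≡ 7; by Fermat, exponent reduces to 97 mod 70 = 27; 7^27 ≡ 21 (mod 71).
Combine by CRT: x ≡ 16 (mod 17), x ≡ 23 (mod 47), x ≡ 21 (mod 71) ⇒ x ≡ 305 (mod 56729).

305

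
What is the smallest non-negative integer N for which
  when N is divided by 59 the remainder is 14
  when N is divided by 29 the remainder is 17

191

From N ≡ 14 (mod 59) write N = 14 + 59t. Substituting into N ≡ 17 (mod 29) gives 59t ≡ 3 (mod 29), and since 1⁻¹ ≡ 1 (mod 29), t ≡ 3. Hence N ≡ 14 + 59·3 = 191 (mod 1711).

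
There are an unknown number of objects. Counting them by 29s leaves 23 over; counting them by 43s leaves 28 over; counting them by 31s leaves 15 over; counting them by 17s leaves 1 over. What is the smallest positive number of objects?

92736

Combine the congruences pairwise.
From N ≡ 23 (mod 29) write N = 23 + 29t. Substituting into N ≡ 28 (mod 43) gives 29t ≡ 5 (mod 43), and since 29⁻¹ ≡ 3 (mod 43), t ≡ 15. Hence N ≡ 23 + 29·15 = 458 (mod 1247).
From N ≡ 458 (mod 1247) write N = 458 + 1247t. Substituting into N ≡ 15 (mod 31) gives 1247t ≡ 22 (mod 31), and since 7⁻¹ ≡ 9 (mod 31), t ≡ 12. Hence N ≡ 458 + 1247·12 = 15422 (mod 38657).
From N ≡ 15422 (mod 38657) write N = 15422 + 38657t. Substituting into N ≡ 1 (mod 17) gives 38657t ≡ 15 (mod 17), and since 16⁻¹ ≡ 16 (mod 17), t ≡ 2. Hence N ≡ 15422 + 38657·2 = 92736 (mod 657169).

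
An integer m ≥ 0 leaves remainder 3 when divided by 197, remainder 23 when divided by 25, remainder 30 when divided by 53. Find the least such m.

110323

The moduli are pairwise coprime; N = 197·25·53 = 261025.
N/197 = 1325; 1325 ≡ 143 (mod 197); 143·62 ≡ 1, so inverse 62.
N/25 = 10441; 10441 ≡ 16 (mod 25); 16·11 ≡ 1, so inverse 11.
N/53 = 4925; 4925 ≡ 49 (mod 53); 49·13 ≡ 1, so inverse 13.
m ≡ 3·1325·62 + 23·10441·11 + 30·4925·13 = 4808773.
4808773 mod 261025 = 110323.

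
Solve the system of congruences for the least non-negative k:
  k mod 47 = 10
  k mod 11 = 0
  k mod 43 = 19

Combine the congruences pairwise.
From k ≡ 10 (mod 47) write k = 10 + 47t. Substituting into k ≡ 0 (mod 11) gives 47t ≡ 1 (mod 11), and since 3⁻¹ ≡ 4 (mod 11), t ≡ 4. Hence k ≡ 10 + 47·4 = 198 (mod 517).
From k ≡ 198 (mod 517) write k = 198 + 517t. Substituting into k ≡ 19 (mod 43) gives 517t ≡ 36 (mod 43), and since 1⁻¹ ≡ 1 (mod 43), t ≡ 36. Hence k ≡ 198 + 517·36 = 18810 (mod 22231).

18810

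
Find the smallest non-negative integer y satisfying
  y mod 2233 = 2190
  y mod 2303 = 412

gcd(2233, 2303) = 7 and 7 | (412 − 2190), so the pair is consistent; merging gives y ≡ 352771 (mod 734657), where 734657 = lcm(2233, 2303).
The solution is unique modulo lcm(2233, 2303) = 734657.

352771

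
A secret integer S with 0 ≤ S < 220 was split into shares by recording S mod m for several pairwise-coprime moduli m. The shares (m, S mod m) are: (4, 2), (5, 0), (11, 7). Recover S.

The moduli are pairwise coprime; N = 4·5·11 = 220.
N/4 = 55; 55 ≡ 3 (mod 4); 3·3 ≡ 1, so inverse 3.
N/5 = 44; 44 ≡ 4 (mod 5); 4·4 ≡ 1, so inverse 4.
N/11 = 20; 20 ≡ 9 (mod 11); 9·5 ≡ 1, so inverse 5.
S ≡ 2·55·3 + 0·44·4 + 7·20·5 = 1030.
1030 mod 220 = 150.

150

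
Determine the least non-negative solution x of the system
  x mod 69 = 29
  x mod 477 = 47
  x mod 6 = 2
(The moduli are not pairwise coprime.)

Combine the congruences pairwise.
gcd(69, 477) = 3 and 3 | (47 − 29), so the pair is consistent; merging gives x ≡ 1478 (mod 10971), where 10971 = lcm(69, 477).
gcd(10971, 6) = 3 and 3 | (2 − 1478), so the pair is consistent; merging gives x ≡ 1478 (mod 21942), where 21942 = lcm(10971, 6).
The solution is unique modulo lcm(69, 477, 6) = 21942.

1478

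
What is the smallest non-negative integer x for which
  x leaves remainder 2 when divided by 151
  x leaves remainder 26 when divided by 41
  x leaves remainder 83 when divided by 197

525482

From x ≡ 2 (mod 151) write x = 2 + 151t. Substituting into x ≡ 26 (mod 41) gives 151t ≡ 24 (mod 41), and since 28⁻¹ ≡ 22 (mod 41), t ≡ 36. Hence x ≡ 2 + 151·36 = 5438 (mod 6191).
From x ≡ 5438 (mod 6191) write x = 5438 + 6191t. Substituting into x ≡ 83 (mod 197) gives 6191t ≡ 161 (mod 197), and since 84⁻¹ ≡ 129 (mod 197), t ≡ 84. Hence x ≡ 5438 + 6191·84 = 525482 (mod 1219627).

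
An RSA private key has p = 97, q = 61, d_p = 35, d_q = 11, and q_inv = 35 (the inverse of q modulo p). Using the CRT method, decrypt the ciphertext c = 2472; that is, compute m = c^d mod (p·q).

1973

m₁ = c^(d_p) mod p: c ≡ 47 (mod 97), and 47^35 mod 97 = 33.
m₂ = c^(d_q) mod q: c ≡ 32 (mod 61), and 32^11 mod 61 = 21.
h = q_inv·(m₁ − m₂) mod p = 35·(33 − 21) mod 97 = 32.
m = m₂ + h·q = 21 + 32·61 = 1973.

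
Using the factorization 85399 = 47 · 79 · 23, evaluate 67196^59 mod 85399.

65591

Mod 47: 67196 ≡ 33; by Fermat, exponent reduces to 59 mod 46 = 13; 33^13 ≡ 26 (mod 47).
Mod 79: 67196 ≡ 46; 46^59 ≡ 21 (mod 79).
Mod 23: 67196 ≡ 13; by Fermat, exponent reduces to 59 mod 22 = 15; 13^15 ≡ 18 (mod 23).
Combine by CRT: x ≡ 26 (mod 47), x ≡ 21 (mod 79), x ≡ 18 (mod 23) ⇒ x ≡ 65591 (mod 85399).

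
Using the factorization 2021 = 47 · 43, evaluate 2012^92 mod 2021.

Mod 47: 2012 ≡ 38; since 46 | 92, by Fermat 38^92 ≡ 1 (mod 47).
Mod 43: 2012 ≡ 34; by Fermat, exponent reduces to 92 mod 42 = 8; 34^8 ≡ 23 (mod 43).
Combine by CRT: x ≡ 1 (mod 47), x ≡ 23 (mod 43) ⇒ x ≡ 1270 (mod 2021).

1270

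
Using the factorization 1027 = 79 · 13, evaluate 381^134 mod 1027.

575

Mod 79: 381 ≡ 65; by Fermat, exponent reduces to 134 mod 78 = 56; 65^56 ≡ 22 (mod 79).
Mod 13: 381 ≡ 4; by Fermat, exponent reduces to 134 mod 12 = 2; 4^2 ≡ 3 (mod 13).
Combine by CRT: x ≡ 22 (mod 79), x ≡ 3 (mod 13) ⇒ x ≡ 575 (mod 1027).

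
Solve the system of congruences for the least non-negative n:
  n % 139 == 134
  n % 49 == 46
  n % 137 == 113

Combine the congruences pairwise.
From n ≡ 134 (mod 139) write n = 134 + 139t. Substituting into n ≡ 46 (mod 49) gives 139t ≡ 10 (mod 49), and since 41⁻¹ ≡ 6 (mod 49), t ≡ 11. Hence n ≡ 134 + 139·11 = 1663 (mod 6811).
From n ≡ 1663 (mod 6811) write n = 1663 + 6811t. Substituting into n ≡ 113 (mod 137) gives 6811t ≡ 94 (mod 137), and since 98⁻¹ ≡ 7 (mod 137), t ≡ 110. Hence n ≡ 1663 + 6811·110 = 750873 (mod 933107).

750873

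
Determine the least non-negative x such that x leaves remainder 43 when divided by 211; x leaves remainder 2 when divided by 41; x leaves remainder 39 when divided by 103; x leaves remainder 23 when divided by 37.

From x ≡ 43 (mod 211) write x = 43 + 211t. Substituting into x ≡ 2 (mod 41) gives 211t ≡ 0 (mod 41), and since 6⁻¹ ≡ 7 (mod 41), t ≡ 0. Hence x ≡ 43 + 211·0 = 43 (mod 8651).
From x ≡ 43 (mod 8651) write x = 43 + 8651t. Substituting into x ≡ 39 (mod 103) gives 8651t ≡ 99 (mod 103), and since 102⁻¹ ≡ 102 (mod 103), t ≡ 4. Hence x ≡ 43 + 8651·4 = 34647 (mod 891053).
From x ≡ 34647 (mod 891053) write x = 34647 + 891053t. Substituting into x ≡ 23 (mod 37) gives 891053t ≡ 8 (mod 37), and since 19⁻¹ ≡ 2 (mod 37), t ≡ 16. Hence x ≡ 34647 + 891053·16 = 14291495 (mod 32968961).

14291495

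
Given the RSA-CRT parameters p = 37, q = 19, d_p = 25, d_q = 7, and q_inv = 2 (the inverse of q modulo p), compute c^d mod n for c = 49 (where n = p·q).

638

m₁ = c^(d_p) mod p: c ≡ 12 (mod 37), and 12^25 mod 37 = 9.
m₂ = c^(d_q) mod q: c ≡ 11 (mod 19), and 11^7 mod 19 = 11.
h = q_inv·(m₁ − m₂) mod p = 2·(9 − 11) mod 37 = 33.
m = m₂ + h·q = 11 + 33·19 = 638.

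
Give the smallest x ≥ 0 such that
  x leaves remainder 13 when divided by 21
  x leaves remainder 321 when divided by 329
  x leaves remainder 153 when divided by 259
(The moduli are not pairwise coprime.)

1966

Combine the congruences pairwise.
gcd(21, 329) = 7 and 7 | (321 − 13), so the pair is consistent; merging gives x ≡ 979 (mod 987), where 987 = lcm(21, 329).
gcd(987, 259) = 7 and 7 | (153 − 979), so the pair is consistent; merging gives x ≡ 1966 (mod 36519), where 36519 = lcm(987, 259).
The solution is unique modulo lcm(21, 329, 259) = 36519.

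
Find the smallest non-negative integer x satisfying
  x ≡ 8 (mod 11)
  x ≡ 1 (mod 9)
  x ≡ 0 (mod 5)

The moduli are pairwise coprime; N = 11·9·5 = 495.
N/11 = 45; 45 ≡ 1 (mod 11), inverse 1.
N/9 = 55; 55 ≡ 1 (mod 9), inverse 1.
N/5 = 99; 99 ≡ 4 (mod 5); 4·4 ≡ 1, so inverse 4.
x ≡ 8·45·1 + 1·55·1 + 0·99·4 = 415.
415 mod 495 = 415.

415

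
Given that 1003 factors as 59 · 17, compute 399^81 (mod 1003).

Mod 59: 399 ≡ 45; by Fermat, exponent reduces to 81 mod 58 = 23; 45^23 ≡ 4 (mod 59).
Mod 17: 399 ≡ 8; by Fermat, exponent reduces to 81 mod 16 = 1; 8^1 ≡ 8 (mod 17).
Combine by CRT: x ≡ 4 (mod 59), x ≡ 8 (mod 17) ⇒ x ≡ 535 (mod 1003).

535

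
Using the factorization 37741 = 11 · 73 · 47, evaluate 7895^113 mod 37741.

Mod 11: 7895 ≡ 8; by Fermat, exponent reduces to 113 mod 10 = 3; 8^3 ≡ 6 (mod 11).
Mod 73: 7895 ≡ 11; by Fermat, exponent reduces to 113 mod 72 = 41; 11^41 ≡ 60 (mod 73).
Mod 47: 7895 ≡ 46; by Fermat, exponent reduces to 113 mod 46 = 21; 46^21 ≡ 46 (mod 47).
Combine by CRT: x ≡ 6 (mod 11), x ≡ 60 (mod 73), x ≡ 46 (mod 47) ⇒ x ≡ 12689 (mod 37741).

12689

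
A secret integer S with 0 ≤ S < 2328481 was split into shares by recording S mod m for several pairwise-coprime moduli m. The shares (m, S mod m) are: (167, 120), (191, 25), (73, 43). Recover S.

1689993

From S ≡ 120 (mod 167) write S = 120 + 167t. Substituting into S ≡ 25 (mod 191) gives 167t ≡ 96 (mod 191), and since 167⁻¹ ≡ 183 (mod 191), t ≡ 187. Hence S ≡ 120 + 167·187 = 31349 (mod 31897).
From S ≡ 31349 (mod 31897) write S = 31349 + 31897t. Substituting into S ≡ 43 (mod 73) gives 31897t ≡ 11 (mod 73), and since 69⁻¹ ≡ 18 (mod 73), t ≡ 52. Hence S ≡ 31349 + 31897·52 = 1689993 (mod 2328481).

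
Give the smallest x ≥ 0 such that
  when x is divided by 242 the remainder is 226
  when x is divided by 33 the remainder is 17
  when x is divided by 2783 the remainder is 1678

7244

Combine the congruences pairwise.
gcd(242, 33) = 11 and 11 | (17 − 226), so the pair is consistent; merging gives x ≡ 710 (mod 726), where 726 = lcm(242, 33).
gcd(726, 2783) = 121 and 121 | (1678 − 710), so the pair is consistent; merging gives x ≡ 7244 (mod 16698), where 16698 = lcm(726, 2783).
The solution is unique modulo lcm(242, 33, 2783) = 16698.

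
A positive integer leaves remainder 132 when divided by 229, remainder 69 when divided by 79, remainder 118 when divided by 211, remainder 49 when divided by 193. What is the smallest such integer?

From m ≡ 132 (mod 229) write m = 132 + 229t. Substituting into m ≡ 69 (mod 79) gives 229t ≡ 16 (mod 79), and since 71⁻¹ ≡ 69 (mod 79), t ≡ 77. Hence m ≡ 132 + 229·77 = 17765 (mod 18091).
From m ≡ 17765 (mod 18091) write m = 17765 + 18091t. Substituting into m ≡ 118 (mod 211) gives 18091t ≡ 77 (mod 211), and since 156⁻¹ ≡ 23 (mod 211), t ≡ 83. Hence m ≡ 17765 + 18091·83 = 1519318 (mod 3817201).
From m ≡ 1519318 (mod 3817201) write m = 1519318 + 3817201t. Substituting into m ≡ 49 (mod 193) gives 3817201t ≡ 27 (mod 193), and since 47⁻¹ ≡ 115 (mod 193), t ≡ 17. Hence m ≡ 1519318 + 3817201·17 = 66411735 (mod 736719793).

66411735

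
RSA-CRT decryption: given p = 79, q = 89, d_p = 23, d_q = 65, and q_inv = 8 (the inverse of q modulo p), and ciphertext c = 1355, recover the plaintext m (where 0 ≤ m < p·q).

1019

m₁ = c^(d_p) mod p: c ≡ 12 (mod 79), and 12^23 mod 79 = 71.
m₂ = c^(d_q) mod q: c ≡ 20 (mod 89), and 20^65 mod 89 = 40.
h = q_inv·(m₁ − m₂) mod p = 8·(71 − 40) mod 79 = 11.
m = m₂ + h·q = 40 + 11·89 = 1019.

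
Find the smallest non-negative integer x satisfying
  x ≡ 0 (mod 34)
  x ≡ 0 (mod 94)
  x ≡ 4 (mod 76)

Combine the congruences pairwise.
gcd(34, 94) = 2 and 2 | (0 − 0), so the pair is consistent; merging gives x ≡ 0 (mod 1598), where 1598 = lcm(34, 94).
gcd(1598, 76) = 2 and 2 | (4 − 0), so the pair is consistent; merging gives x ≡ 3196 (mod 60724), where 60724 = lcm(1598, 76).
The solution is unique modulo lcm(34, 94, 76) = 60724.

3196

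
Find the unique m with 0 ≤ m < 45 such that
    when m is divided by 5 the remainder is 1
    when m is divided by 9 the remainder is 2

11

Combine the congruences pairwise.
From m ≡ 1 (mod 5) write m = 1 + 5t. Substituting into m ≡ 2 (mod 9) gives 5t ≡ 1 (mod 9), and since 5⁻¹ ≡ 2 (mod 9), t ≡ 2. Hence m ≡ 1 + 5·2 = 11 (mod 45).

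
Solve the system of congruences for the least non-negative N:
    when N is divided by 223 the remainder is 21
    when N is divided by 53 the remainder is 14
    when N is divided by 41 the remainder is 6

The moduli are pairwise coprime; M = 223·53·41 = 484579.
M/223 = 2173; 2173 ≡ 166 (mod 223); 166·133 ≡ 1, so inverse 133.
M/53 = 9143; 9143 ≡ 27 (mod 53); 27·2 ≡ 1, so inverse 2.
M/41 = 11819; 11819 ≡ 11 (mod 41); 11·15 ≡ 1, so inverse 15.
N ≡ 21·2173·133 + 14·9143·2 + 6·11819·15 = 7388903.
7388903 mod 484579 = 120218.

120218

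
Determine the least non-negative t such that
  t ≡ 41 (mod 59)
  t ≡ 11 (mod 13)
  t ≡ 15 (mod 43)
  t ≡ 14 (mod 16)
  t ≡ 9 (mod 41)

The moduli are pairwise coprime; N = 59·13·43·16·41 = 21635536.
N/59 = 366704; 366704 ≡ 19 (mod 59); 19·28 ≡ 1, so inverse 28.
N/13 = 1664272; 1664272 ≡ 12 (mod 13); 12·12 ≡ 1, so inverse 12.
N/43 = 503152; 503152 ≡ 9 (mod 43); 9·24 ≡ 1, so inverse 24.
N/16 = 1352221; 1352221 ≡ 13 (mod 16); 13·5 ≡ 1, so inverse 5.
N/41 = 527696; 527696 ≡ 26 (mod 41); 26·30 ≡ 1, so inverse 30.
t ≡ 41·366704·28 + 11·1664272·12 + 15·503152·24 + 14·1352221·5 + 9·527696·30 = 1058928206.
1058928206 mod 21635536 = 20422478.

20422478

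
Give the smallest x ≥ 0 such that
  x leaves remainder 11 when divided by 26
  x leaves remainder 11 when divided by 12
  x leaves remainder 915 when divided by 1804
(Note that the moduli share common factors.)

20759

gcd(26, 12) = 2 and 2 | (11 − 11), so the pair is consistent; merging gives x ≡ 11 (mod 156), where 156 = lcm(26, 12).
gcd(156, 1804) = 4 and 4 | (915 − 11), so the pair is consistent; merging gives x ≡ 20759 (mod 70356), where 70356 = lcm(156, 1804).
The solution is unique modulo lcm(26, 12, 1804) = 70356.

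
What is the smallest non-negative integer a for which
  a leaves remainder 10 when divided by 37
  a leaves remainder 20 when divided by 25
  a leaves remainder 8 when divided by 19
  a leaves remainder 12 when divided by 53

342445

From a ≡ 10 (mod 37) write a = 10 + 37t. Substituting into a ≡ 20 (mod 25) gives 37t ≡ 10 (mod 25), and since 12⁻¹ ≡ 23 (mod 25), t ≡ 5. Hence a ≡ 10 + 37·5 = 195 (mod 925).
From a ≡ 195 (mod 925) write a = 195 + 925t. Substituting into a ≡ 8 (mod 19) gives 925t ≡ 3 (mod 19), and since 13⁻¹ ≡ 3 (mod 19), t ≡ 9. Hence a ≡ 195 + 925·9 = 8520 (mod 17575).
From a ≡ 8520 (mod 17575) write a = 8520 + 17575t. Substituting into a ≡ 12 (mod 53) gives 17575t ≡ 25 (mod 53), and since 32⁻¹ ≡ 5 (mod 53), t ≡ 19. Hence a ≡ 8520 + 17575·19 = 342445 (mod 931475).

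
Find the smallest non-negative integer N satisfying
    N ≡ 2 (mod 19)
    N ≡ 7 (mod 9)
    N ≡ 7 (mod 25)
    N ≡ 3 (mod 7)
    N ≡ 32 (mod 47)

The moduli are pairwise coprime; M = 19·9·25·7·47 = 1406475.
M/19 = 74025; 74025 ≡ 1 (mod 19), inverse 1.
M/9 = 156275; 156275 ≡ 8 (mod 9); 8·8 ≡ 1, so inverse 8.
M/25 = 56259; 56259 ≡ 9 (mod 25); 9·14 ≡ 1, so inverse 14.
M/7 = 200925; 200925 ≡ 4 (mod 7); 4·2 ≡ 1, so inverse 2.
M/47 = 29925; 29925 ≡ 33 (mod 47); 33·10 ≡ 1, so inverse 10.
N ≡ 2·74025·1 + 7·156275·8 + 7·56259·14 + 3·200925·2 + 32·29925·10 = 25194382.
25194382 mod 1406475 = 1284307.

1284307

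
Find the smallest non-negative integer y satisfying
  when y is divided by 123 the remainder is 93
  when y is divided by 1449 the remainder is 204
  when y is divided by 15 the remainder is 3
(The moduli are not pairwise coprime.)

52368

gcd(123, 1449) = 3 and 3 | (204 − 93), so the pair is consistent; merging gives y ≡ 52368 (mod 59409), where 59409 = lcm(123, 1449).
gcd(59409, 15) = 3 and 3 | (3 − 52368), so the pair is consistent; merging gives y ≡ 52368 (mod 297045), where 297045 = lcm(59409, 15).
The solution is unique modulo lcm(123, 1449, 15) = 297045.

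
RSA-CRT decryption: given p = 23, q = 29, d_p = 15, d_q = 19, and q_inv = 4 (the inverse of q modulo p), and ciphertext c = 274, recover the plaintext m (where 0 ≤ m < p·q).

m₁ = c^(d_p) mod p: c ≡ 21 (mod 23), and 21^15 mod 23 = 7.
m₂ = c^(d_q) mod q: c ≡ 13 (mod 29), and 13^19 mod 29 = 6.
h = q_inv·(m₁ − m₂) mod p = 4·(7 − 6) mod 23 = 4.
m = m₂ + h·q = 6 + 4·29 = 122.

122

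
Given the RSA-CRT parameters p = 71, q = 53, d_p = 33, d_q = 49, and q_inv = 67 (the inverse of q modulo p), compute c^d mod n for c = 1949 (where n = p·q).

m₁ = c^(d_p) mod p: c ≡ 32 (mod 71), and 32^33 mod 71 = 45.
m₂ = c^(d_q) mod q: c ≡ 41 (mod 53), and 41^49 mod 53 = 48.
h = q_inv·(m₁ − m₂) mod p = 67·(45 − 48) mod 71 = 12.
m = m₂ + h·q = 48 + 12·53 = 684.

684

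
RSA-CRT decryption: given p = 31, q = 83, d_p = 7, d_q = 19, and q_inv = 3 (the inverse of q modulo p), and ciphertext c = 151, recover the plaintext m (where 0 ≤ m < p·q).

m₁ = c^(d_p) mod p: c ≡ 27 (mod 31), and 27^7 mod 31 = 15.
m₂ = c^(d_q) mod q: c ≡ 68 (mod 83), and 68^19 mod 83 = 70.
h = q_inv·(m₁ − m₂) mod p = 3·(15 − 70) mod 31 = 21.
m = m₂ + h·q = 70 + 21·83 = 1813.

1813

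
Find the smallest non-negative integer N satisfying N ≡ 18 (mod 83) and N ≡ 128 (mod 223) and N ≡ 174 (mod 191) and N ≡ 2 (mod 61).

The moduli are pairwise coprime; M = 83·223·191·61 = 215648359.
M/83 = 2598173; 2598173 ≡ 24 (mod 83); 24·45 ≡ 1, so inverse 45.
M/223 = 967033; 967033 ≡ 105 (mod 223); 105·17 ≡ 1, so inverse 17.
M/191 = 1129049; 1129049 ≡ 48 (mod 191); 48·4 ≡ 1, so inverse 4.
M/61 = 3535219; 3535219 ≡ 25 (mod 61); 25·22 ≡ 1, so inverse 22.
N ≡ 18·2598173·45 + 128·967033·17 + 174·1129049·4 + 2·3535219·22 = 5150151678.
5150151678 mod 215648359 = 190239421.

190239421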